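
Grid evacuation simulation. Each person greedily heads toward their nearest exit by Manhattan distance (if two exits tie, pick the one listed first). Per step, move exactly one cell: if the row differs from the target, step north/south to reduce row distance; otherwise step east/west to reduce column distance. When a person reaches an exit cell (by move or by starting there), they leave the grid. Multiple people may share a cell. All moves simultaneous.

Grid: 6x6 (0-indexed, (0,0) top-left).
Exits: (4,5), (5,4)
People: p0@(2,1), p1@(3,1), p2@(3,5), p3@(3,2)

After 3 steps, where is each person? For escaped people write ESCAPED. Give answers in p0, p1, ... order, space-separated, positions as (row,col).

Step 1: p0:(2,1)->(3,1) | p1:(3,1)->(4,1) | p2:(3,5)->(4,5)->EXIT | p3:(3,2)->(4,2)
Step 2: p0:(3,1)->(4,1) | p1:(4,1)->(4,2) | p2:escaped | p3:(4,2)->(4,3)
Step 3: p0:(4,1)->(4,2) | p1:(4,2)->(4,3) | p2:escaped | p3:(4,3)->(4,4)

(4,2) (4,3) ESCAPED (4,4)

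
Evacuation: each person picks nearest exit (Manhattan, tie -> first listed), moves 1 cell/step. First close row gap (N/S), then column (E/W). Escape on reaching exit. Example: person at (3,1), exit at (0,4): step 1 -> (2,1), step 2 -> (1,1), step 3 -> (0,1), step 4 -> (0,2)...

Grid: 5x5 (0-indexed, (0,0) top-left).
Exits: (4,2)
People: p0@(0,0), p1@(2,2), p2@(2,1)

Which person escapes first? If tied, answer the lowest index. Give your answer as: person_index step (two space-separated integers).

Step 1: p0:(0,0)->(1,0) | p1:(2,2)->(3,2) | p2:(2,1)->(3,1)
Step 2: p0:(1,0)->(2,0) | p1:(3,2)->(4,2)->EXIT | p2:(3,1)->(4,1)
Step 3: p0:(2,0)->(3,0) | p1:escaped | p2:(4,1)->(4,2)->EXIT
Step 4: p0:(3,0)->(4,0) | p1:escaped | p2:escaped
Step 5: p0:(4,0)->(4,1) | p1:escaped | p2:escaped
Step 6: p0:(4,1)->(4,2)->EXIT | p1:escaped | p2:escaped
Exit steps: [6, 2, 3]
First to escape: p1 at step 2

Answer: 1 2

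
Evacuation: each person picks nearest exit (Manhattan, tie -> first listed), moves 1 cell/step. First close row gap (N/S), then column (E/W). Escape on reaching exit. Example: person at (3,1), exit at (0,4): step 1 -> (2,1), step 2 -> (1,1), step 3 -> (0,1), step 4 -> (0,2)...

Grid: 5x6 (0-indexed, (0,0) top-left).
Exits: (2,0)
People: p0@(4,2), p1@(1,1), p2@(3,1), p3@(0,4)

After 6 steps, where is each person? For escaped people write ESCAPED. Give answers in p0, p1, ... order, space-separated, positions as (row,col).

Step 1: p0:(4,2)->(3,2) | p1:(1,1)->(2,1) | p2:(3,1)->(2,1) | p3:(0,4)->(1,4)
Step 2: p0:(3,2)->(2,2) | p1:(2,1)->(2,0)->EXIT | p2:(2,1)->(2,0)->EXIT | p3:(1,4)->(2,4)
Step 3: p0:(2,2)->(2,1) | p1:escaped | p2:escaped | p3:(2,4)->(2,3)
Step 4: p0:(2,1)->(2,0)->EXIT | p1:escaped | p2:escaped | p3:(2,3)->(2,2)
Step 5: p0:escaped | p1:escaped | p2:escaped | p3:(2,2)->(2,1)
Step 6: p0:escaped | p1:escaped | p2:escaped | p3:(2,1)->(2,0)->EXIT

ESCAPED ESCAPED ESCAPED ESCAPED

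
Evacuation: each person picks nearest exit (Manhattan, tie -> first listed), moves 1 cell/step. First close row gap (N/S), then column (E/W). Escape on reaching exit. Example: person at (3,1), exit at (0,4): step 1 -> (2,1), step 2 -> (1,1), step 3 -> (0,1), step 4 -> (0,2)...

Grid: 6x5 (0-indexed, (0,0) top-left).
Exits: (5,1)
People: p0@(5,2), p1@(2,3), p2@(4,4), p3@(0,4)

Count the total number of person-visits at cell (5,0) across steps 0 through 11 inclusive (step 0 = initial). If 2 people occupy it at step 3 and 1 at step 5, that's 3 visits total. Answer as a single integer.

Answer: 0

Derivation:
Step 0: p0@(5,2) p1@(2,3) p2@(4,4) p3@(0,4) -> at (5,0): 0 [-], cum=0
Step 1: p0@ESC p1@(3,3) p2@(5,4) p3@(1,4) -> at (5,0): 0 [-], cum=0
Step 2: p0@ESC p1@(4,3) p2@(5,3) p3@(2,4) -> at (5,0): 0 [-], cum=0
Step 3: p0@ESC p1@(5,3) p2@(5,2) p3@(3,4) -> at (5,0): 0 [-], cum=0
Step 4: p0@ESC p1@(5,2) p2@ESC p3@(4,4) -> at (5,0): 0 [-], cum=0
Step 5: p0@ESC p1@ESC p2@ESC p3@(5,4) -> at (5,0): 0 [-], cum=0
Step 6: p0@ESC p1@ESC p2@ESC p3@(5,3) -> at (5,0): 0 [-], cum=0
Step 7: p0@ESC p1@ESC p2@ESC p3@(5,2) -> at (5,0): 0 [-], cum=0
Step 8: p0@ESC p1@ESC p2@ESC p3@ESC -> at (5,0): 0 [-], cum=0
Total visits = 0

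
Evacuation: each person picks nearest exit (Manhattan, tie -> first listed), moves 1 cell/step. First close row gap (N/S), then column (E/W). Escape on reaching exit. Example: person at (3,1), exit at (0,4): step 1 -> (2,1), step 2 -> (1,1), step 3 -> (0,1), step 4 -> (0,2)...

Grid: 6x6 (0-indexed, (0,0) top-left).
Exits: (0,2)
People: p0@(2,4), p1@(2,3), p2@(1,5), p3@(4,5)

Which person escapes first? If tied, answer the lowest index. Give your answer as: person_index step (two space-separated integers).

Answer: 1 3

Derivation:
Step 1: p0:(2,4)->(1,4) | p1:(2,3)->(1,3) | p2:(1,5)->(0,5) | p3:(4,5)->(3,5)
Step 2: p0:(1,4)->(0,4) | p1:(1,3)->(0,3) | p2:(0,5)->(0,4) | p3:(3,5)->(2,5)
Step 3: p0:(0,4)->(0,3) | p1:(0,3)->(0,2)->EXIT | p2:(0,4)->(0,3) | p3:(2,5)->(1,5)
Step 4: p0:(0,3)->(0,2)->EXIT | p1:escaped | p2:(0,3)->(0,2)->EXIT | p3:(1,5)->(0,5)
Step 5: p0:escaped | p1:escaped | p2:escaped | p3:(0,5)->(0,4)
Step 6: p0:escaped | p1:escaped | p2:escaped | p3:(0,4)->(0,3)
Step 7: p0:escaped | p1:escaped | p2:escaped | p3:(0,3)->(0,2)->EXIT
Exit steps: [4, 3, 4, 7]
First to escape: p1 at step 3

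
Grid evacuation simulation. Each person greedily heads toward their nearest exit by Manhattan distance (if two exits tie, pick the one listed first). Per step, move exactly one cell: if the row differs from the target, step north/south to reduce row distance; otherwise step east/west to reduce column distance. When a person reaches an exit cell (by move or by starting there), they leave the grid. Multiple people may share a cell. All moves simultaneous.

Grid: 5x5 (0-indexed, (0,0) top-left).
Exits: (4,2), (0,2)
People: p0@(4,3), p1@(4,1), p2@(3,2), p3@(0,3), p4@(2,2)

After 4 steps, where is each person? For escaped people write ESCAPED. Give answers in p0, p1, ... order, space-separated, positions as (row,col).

Step 1: p0:(4,3)->(4,2)->EXIT | p1:(4,1)->(4,2)->EXIT | p2:(3,2)->(4,2)->EXIT | p3:(0,3)->(0,2)->EXIT | p4:(2,2)->(3,2)
Step 2: p0:escaped | p1:escaped | p2:escaped | p3:escaped | p4:(3,2)->(4,2)->EXIT

ESCAPED ESCAPED ESCAPED ESCAPED ESCAPED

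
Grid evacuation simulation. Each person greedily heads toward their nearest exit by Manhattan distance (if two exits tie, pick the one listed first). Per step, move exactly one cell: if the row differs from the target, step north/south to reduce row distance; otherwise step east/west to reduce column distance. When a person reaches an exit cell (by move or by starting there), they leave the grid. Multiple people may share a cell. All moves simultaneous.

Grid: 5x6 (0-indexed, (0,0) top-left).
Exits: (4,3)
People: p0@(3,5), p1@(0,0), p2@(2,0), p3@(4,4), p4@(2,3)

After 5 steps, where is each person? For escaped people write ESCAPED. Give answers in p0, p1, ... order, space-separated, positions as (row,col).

Step 1: p0:(3,5)->(4,5) | p1:(0,0)->(1,0) | p2:(2,0)->(3,0) | p3:(4,4)->(4,3)->EXIT | p4:(2,3)->(3,3)
Step 2: p0:(4,5)->(4,4) | p1:(1,0)->(2,0) | p2:(3,0)->(4,0) | p3:escaped | p4:(3,3)->(4,3)->EXIT
Step 3: p0:(4,4)->(4,3)->EXIT | p1:(2,0)->(3,0) | p2:(4,0)->(4,1) | p3:escaped | p4:escaped
Step 4: p0:escaped | p1:(3,0)->(4,0) | p2:(4,1)->(4,2) | p3:escaped | p4:escaped
Step 5: p0:escaped | p1:(4,0)->(4,1) | p2:(4,2)->(4,3)->EXIT | p3:escaped | p4:escaped

ESCAPED (4,1) ESCAPED ESCAPED ESCAPED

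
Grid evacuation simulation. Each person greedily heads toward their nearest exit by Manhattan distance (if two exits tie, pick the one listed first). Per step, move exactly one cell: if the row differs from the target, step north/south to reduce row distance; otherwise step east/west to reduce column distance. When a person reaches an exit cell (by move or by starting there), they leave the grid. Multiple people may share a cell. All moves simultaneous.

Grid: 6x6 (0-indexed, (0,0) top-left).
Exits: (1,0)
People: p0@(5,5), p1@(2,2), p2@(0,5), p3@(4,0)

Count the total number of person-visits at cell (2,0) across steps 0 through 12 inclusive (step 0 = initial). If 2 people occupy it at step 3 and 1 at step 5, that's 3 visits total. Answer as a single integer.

Step 0: p0@(5,5) p1@(2,2) p2@(0,5) p3@(4,0) -> at (2,0): 0 [-], cum=0
Step 1: p0@(4,5) p1@(1,2) p2@(1,5) p3@(3,0) -> at (2,0): 0 [-], cum=0
Step 2: p0@(3,5) p1@(1,1) p2@(1,4) p3@(2,0) -> at (2,0): 1 [p3], cum=1
Step 3: p0@(2,5) p1@ESC p2@(1,3) p3@ESC -> at (2,0): 0 [-], cum=1
Step 4: p0@(1,5) p1@ESC p2@(1,2) p3@ESC -> at (2,0): 0 [-], cum=1
Step 5: p0@(1,4) p1@ESC p2@(1,1) p3@ESC -> at (2,0): 0 [-], cum=1
Step 6: p0@(1,3) p1@ESC p2@ESC p3@ESC -> at (2,0): 0 [-], cum=1
Step 7: p0@(1,2) p1@ESC p2@ESC p3@ESC -> at (2,0): 0 [-], cum=1
Step 8: p0@(1,1) p1@ESC p2@ESC p3@ESC -> at (2,0): 0 [-], cum=1
Step 9: p0@ESC p1@ESC p2@ESC p3@ESC -> at (2,0): 0 [-], cum=1
Total visits = 1

Answer: 1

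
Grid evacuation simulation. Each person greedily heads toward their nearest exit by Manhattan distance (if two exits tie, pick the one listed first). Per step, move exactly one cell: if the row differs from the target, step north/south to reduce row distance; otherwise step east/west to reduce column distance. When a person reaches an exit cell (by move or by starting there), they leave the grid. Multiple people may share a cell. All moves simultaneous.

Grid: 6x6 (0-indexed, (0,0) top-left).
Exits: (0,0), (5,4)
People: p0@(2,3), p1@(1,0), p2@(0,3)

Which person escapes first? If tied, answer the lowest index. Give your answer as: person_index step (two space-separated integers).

Answer: 1 1

Derivation:
Step 1: p0:(2,3)->(3,3) | p1:(1,0)->(0,0)->EXIT | p2:(0,3)->(0,2)
Step 2: p0:(3,3)->(4,3) | p1:escaped | p2:(0,2)->(0,1)
Step 3: p0:(4,3)->(5,3) | p1:escaped | p2:(0,1)->(0,0)->EXIT
Step 4: p0:(5,3)->(5,4)->EXIT | p1:escaped | p2:escaped
Exit steps: [4, 1, 3]
First to escape: p1 at step 1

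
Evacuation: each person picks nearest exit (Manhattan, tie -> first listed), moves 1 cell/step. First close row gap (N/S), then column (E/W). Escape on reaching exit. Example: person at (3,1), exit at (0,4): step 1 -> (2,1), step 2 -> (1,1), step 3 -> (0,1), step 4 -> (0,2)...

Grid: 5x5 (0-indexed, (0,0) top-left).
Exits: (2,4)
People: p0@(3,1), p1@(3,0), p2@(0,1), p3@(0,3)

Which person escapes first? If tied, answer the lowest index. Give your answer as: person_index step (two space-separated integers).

Answer: 3 3

Derivation:
Step 1: p0:(3,1)->(2,1) | p1:(3,0)->(2,0) | p2:(0,1)->(1,1) | p3:(0,3)->(1,3)
Step 2: p0:(2,1)->(2,2) | p1:(2,0)->(2,1) | p2:(1,1)->(2,1) | p3:(1,3)->(2,3)
Step 3: p0:(2,2)->(2,3) | p1:(2,1)->(2,2) | p2:(2,1)->(2,2) | p3:(2,3)->(2,4)->EXIT
Step 4: p0:(2,3)->(2,4)->EXIT | p1:(2,2)->(2,3) | p2:(2,2)->(2,3) | p3:escaped
Step 5: p0:escaped | p1:(2,3)->(2,4)->EXIT | p2:(2,3)->(2,4)->EXIT | p3:escaped
Exit steps: [4, 5, 5, 3]
First to escape: p3 at step 3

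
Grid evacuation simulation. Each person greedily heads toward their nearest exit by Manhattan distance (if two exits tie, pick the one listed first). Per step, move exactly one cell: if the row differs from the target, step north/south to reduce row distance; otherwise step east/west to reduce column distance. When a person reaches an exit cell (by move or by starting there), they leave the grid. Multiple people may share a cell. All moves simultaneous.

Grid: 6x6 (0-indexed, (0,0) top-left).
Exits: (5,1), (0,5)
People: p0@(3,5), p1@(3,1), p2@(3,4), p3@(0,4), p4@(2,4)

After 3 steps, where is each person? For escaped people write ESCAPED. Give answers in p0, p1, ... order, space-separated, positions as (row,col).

Step 1: p0:(3,5)->(2,5) | p1:(3,1)->(4,1) | p2:(3,4)->(2,4) | p3:(0,4)->(0,5)->EXIT | p4:(2,4)->(1,4)
Step 2: p0:(2,5)->(1,5) | p1:(4,1)->(5,1)->EXIT | p2:(2,4)->(1,4) | p3:escaped | p4:(1,4)->(0,4)
Step 3: p0:(1,5)->(0,5)->EXIT | p1:escaped | p2:(1,4)->(0,4) | p3:escaped | p4:(0,4)->(0,5)->EXIT

ESCAPED ESCAPED (0,4) ESCAPED ESCAPED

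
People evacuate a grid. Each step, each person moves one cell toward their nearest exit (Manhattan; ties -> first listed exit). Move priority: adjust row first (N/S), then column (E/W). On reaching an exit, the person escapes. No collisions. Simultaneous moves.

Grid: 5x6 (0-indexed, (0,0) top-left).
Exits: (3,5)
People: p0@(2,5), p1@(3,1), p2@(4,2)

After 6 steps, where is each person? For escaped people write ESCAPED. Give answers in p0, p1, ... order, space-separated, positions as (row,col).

Step 1: p0:(2,5)->(3,5)->EXIT | p1:(3,1)->(3,2) | p2:(4,2)->(3,2)
Step 2: p0:escaped | p1:(3,2)->(3,3) | p2:(3,2)->(3,3)
Step 3: p0:escaped | p1:(3,3)->(3,4) | p2:(3,3)->(3,4)
Step 4: p0:escaped | p1:(3,4)->(3,5)->EXIT | p2:(3,4)->(3,5)->EXIT

ESCAPED ESCAPED ESCAPED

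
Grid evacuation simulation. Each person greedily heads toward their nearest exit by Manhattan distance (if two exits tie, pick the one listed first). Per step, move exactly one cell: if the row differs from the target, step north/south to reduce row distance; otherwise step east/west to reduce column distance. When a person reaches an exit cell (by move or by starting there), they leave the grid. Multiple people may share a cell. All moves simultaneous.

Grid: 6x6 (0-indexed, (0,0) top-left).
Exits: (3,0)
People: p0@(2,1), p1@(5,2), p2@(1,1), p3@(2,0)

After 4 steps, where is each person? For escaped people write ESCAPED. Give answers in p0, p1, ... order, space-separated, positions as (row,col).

Step 1: p0:(2,1)->(3,1) | p1:(5,2)->(4,2) | p2:(1,1)->(2,1) | p3:(2,0)->(3,0)->EXIT
Step 2: p0:(3,1)->(3,0)->EXIT | p1:(4,2)->(3,2) | p2:(2,1)->(3,1) | p3:escaped
Step 3: p0:escaped | p1:(3,2)->(3,1) | p2:(3,1)->(3,0)->EXIT | p3:escaped
Step 4: p0:escaped | p1:(3,1)->(3,0)->EXIT | p2:escaped | p3:escaped

ESCAPED ESCAPED ESCAPED ESCAPED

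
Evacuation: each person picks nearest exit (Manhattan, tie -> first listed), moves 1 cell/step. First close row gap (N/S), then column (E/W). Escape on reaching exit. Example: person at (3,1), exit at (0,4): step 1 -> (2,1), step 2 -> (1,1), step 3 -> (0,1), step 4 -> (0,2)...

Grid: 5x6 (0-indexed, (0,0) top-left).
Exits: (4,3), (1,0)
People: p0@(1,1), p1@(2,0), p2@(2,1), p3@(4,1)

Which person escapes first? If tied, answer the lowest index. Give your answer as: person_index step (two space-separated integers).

Answer: 0 1

Derivation:
Step 1: p0:(1,1)->(1,0)->EXIT | p1:(2,0)->(1,0)->EXIT | p2:(2,1)->(1,1) | p3:(4,1)->(4,2)
Step 2: p0:escaped | p1:escaped | p2:(1,1)->(1,0)->EXIT | p3:(4,2)->(4,3)->EXIT
Exit steps: [1, 1, 2, 2]
First to escape: p0 at step 1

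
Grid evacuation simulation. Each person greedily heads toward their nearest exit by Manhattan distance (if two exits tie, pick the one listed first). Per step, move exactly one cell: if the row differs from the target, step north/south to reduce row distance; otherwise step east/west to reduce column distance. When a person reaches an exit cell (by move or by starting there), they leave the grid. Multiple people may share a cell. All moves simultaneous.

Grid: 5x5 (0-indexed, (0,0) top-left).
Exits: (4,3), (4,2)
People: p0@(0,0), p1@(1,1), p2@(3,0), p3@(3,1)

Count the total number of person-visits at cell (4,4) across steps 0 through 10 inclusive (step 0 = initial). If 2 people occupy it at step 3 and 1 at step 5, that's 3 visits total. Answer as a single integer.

Answer: 0

Derivation:
Step 0: p0@(0,0) p1@(1,1) p2@(3,0) p3@(3,1) -> at (4,4): 0 [-], cum=0
Step 1: p0@(1,0) p1@(2,1) p2@(4,0) p3@(4,1) -> at (4,4): 0 [-], cum=0
Step 2: p0@(2,0) p1@(3,1) p2@(4,1) p3@ESC -> at (4,4): 0 [-], cum=0
Step 3: p0@(3,0) p1@(4,1) p2@ESC p3@ESC -> at (4,4): 0 [-], cum=0
Step 4: p0@(4,0) p1@ESC p2@ESC p3@ESC -> at (4,4): 0 [-], cum=0
Step 5: p0@(4,1) p1@ESC p2@ESC p3@ESC -> at (4,4): 0 [-], cum=0
Step 6: p0@ESC p1@ESC p2@ESC p3@ESC -> at (4,4): 0 [-], cum=0
Total visits = 0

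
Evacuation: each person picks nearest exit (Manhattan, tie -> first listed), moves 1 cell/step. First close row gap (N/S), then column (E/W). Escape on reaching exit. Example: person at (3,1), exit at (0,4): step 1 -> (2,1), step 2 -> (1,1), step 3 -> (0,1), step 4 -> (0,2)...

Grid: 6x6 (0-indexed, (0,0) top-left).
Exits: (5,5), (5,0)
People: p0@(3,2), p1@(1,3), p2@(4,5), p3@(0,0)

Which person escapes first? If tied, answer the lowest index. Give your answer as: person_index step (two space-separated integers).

Answer: 2 1

Derivation:
Step 1: p0:(3,2)->(4,2) | p1:(1,3)->(2,3) | p2:(4,5)->(5,5)->EXIT | p3:(0,0)->(1,0)
Step 2: p0:(4,2)->(5,2) | p1:(2,3)->(3,3) | p2:escaped | p3:(1,0)->(2,0)
Step 3: p0:(5,2)->(5,1) | p1:(3,3)->(4,3) | p2:escaped | p3:(2,0)->(3,0)
Step 4: p0:(5,1)->(5,0)->EXIT | p1:(4,3)->(5,3) | p2:escaped | p3:(3,0)->(4,0)
Step 5: p0:escaped | p1:(5,3)->(5,4) | p2:escaped | p3:(4,0)->(5,0)->EXIT
Step 6: p0:escaped | p1:(5,4)->(5,5)->EXIT | p2:escaped | p3:escaped
Exit steps: [4, 6, 1, 5]
First to escape: p2 at step 1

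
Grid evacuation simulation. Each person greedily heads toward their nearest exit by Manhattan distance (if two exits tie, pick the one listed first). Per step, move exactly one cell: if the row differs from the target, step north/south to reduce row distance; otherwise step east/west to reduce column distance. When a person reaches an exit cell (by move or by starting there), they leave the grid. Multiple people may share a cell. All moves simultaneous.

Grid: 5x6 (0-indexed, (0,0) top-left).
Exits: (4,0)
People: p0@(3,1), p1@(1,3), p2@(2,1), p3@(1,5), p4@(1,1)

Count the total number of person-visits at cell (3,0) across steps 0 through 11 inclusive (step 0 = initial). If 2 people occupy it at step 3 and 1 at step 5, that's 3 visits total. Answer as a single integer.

Step 0: p0@(3,1) p1@(1,3) p2@(2,1) p3@(1,5) p4@(1,1) -> at (3,0): 0 [-], cum=0
Step 1: p0@(4,1) p1@(2,3) p2@(3,1) p3@(2,5) p4@(2,1) -> at (3,0): 0 [-], cum=0
Step 2: p0@ESC p1@(3,3) p2@(4,1) p3@(3,5) p4@(3,1) -> at (3,0): 0 [-], cum=0
Step 3: p0@ESC p1@(4,3) p2@ESC p3@(4,5) p4@(4,1) -> at (3,0): 0 [-], cum=0
Step 4: p0@ESC p1@(4,2) p2@ESC p3@(4,4) p4@ESC -> at (3,0): 0 [-], cum=0
Step 5: p0@ESC p1@(4,1) p2@ESC p3@(4,3) p4@ESC -> at (3,0): 0 [-], cum=0
Step 6: p0@ESC p1@ESC p2@ESC p3@(4,2) p4@ESC -> at (3,0): 0 [-], cum=0
Step 7: p0@ESC p1@ESC p2@ESC p3@(4,1) p4@ESC -> at (3,0): 0 [-], cum=0
Step 8: p0@ESC p1@ESC p2@ESC p3@ESC p4@ESC -> at (3,0): 0 [-], cum=0
Total visits = 0

Answer: 0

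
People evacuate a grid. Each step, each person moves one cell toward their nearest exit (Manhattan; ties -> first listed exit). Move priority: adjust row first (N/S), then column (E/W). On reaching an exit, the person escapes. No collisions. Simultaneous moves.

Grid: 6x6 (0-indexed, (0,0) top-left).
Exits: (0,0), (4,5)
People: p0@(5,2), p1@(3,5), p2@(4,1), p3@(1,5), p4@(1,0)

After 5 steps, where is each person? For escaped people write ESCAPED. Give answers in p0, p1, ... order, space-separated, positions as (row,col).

Step 1: p0:(5,2)->(4,2) | p1:(3,5)->(4,5)->EXIT | p2:(4,1)->(4,2) | p3:(1,5)->(2,5) | p4:(1,0)->(0,0)->EXIT
Step 2: p0:(4,2)->(4,3) | p1:escaped | p2:(4,2)->(4,3) | p3:(2,5)->(3,5) | p4:escaped
Step 3: p0:(4,3)->(4,4) | p1:escaped | p2:(4,3)->(4,4) | p3:(3,5)->(4,5)->EXIT | p4:escaped
Step 4: p0:(4,4)->(4,5)->EXIT | p1:escaped | p2:(4,4)->(4,5)->EXIT | p3:escaped | p4:escaped

ESCAPED ESCAPED ESCAPED ESCAPED ESCAPED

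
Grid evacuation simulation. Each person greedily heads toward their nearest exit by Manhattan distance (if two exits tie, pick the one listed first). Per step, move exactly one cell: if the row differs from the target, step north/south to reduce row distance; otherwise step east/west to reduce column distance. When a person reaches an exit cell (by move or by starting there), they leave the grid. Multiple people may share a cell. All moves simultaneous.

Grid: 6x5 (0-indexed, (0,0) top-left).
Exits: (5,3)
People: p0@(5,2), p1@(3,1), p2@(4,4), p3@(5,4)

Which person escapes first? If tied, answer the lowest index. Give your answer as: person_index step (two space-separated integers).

Step 1: p0:(5,2)->(5,3)->EXIT | p1:(3,1)->(4,1) | p2:(4,4)->(5,4) | p3:(5,4)->(5,3)->EXIT
Step 2: p0:escaped | p1:(4,1)->(5,1) | p2:(5,4)->(5,3)->EXIT | p3:escaped
Step 3: p0:escaped | p1:(5,1)->(5,2) | p2:escaped | p3:escaped
Step 4: p0:escaped | p1:(5,2)->(5,3)->EXIT | p2:escaped | p3:escaped
Exit steps: [1, 4, 2, 1]
First to escape: p0 at step 1

Answer: 0 1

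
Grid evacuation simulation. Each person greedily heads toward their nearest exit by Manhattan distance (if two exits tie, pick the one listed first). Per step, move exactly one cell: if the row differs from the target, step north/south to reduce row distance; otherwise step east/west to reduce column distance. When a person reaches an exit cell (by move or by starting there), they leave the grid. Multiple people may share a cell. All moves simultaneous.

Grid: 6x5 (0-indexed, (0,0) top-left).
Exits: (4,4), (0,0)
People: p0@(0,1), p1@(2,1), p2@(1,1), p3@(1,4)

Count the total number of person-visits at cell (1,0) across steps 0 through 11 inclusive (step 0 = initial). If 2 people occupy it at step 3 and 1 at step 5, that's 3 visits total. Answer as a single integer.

Step 0: p0@(0,1) p1@(2,1) p2@(1,1) p3@(1,4) -> at (1,0): 0 [-], cum=0
Step 1: p0@ESC p1@(1,1) p2@(0,1) p3@(2,4) -> at (1,0): 0 [-], cum=0
Step 2: p0@ESC p1@(0,1) p2@ESC p3@(3,4) -> at (1,0): 0 [-], cum=0
Step 3: p0@ESC p1@ESC p2@ESC p3@ESC -> at (1,0): 0 [-], cum=0
Total visits = 0

Answer: 0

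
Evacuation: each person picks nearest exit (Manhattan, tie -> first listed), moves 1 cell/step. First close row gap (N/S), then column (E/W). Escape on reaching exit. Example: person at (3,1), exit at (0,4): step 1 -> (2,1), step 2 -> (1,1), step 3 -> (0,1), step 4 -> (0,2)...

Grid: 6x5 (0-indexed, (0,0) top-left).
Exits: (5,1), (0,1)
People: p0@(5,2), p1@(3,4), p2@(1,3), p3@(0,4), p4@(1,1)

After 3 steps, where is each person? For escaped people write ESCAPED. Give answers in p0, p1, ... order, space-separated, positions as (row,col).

Step 1: p0:(5,2)->(5,1)->EXIT | p1:(3,4)->(4,4) | p2:(1,3)->(0,3) | p3:(0,4)->(0,3) | p4:(1,1)->(0,1)->EXIT
Step 2: p0:escaped | p1:(4,4)->(5,4) | p2:(0,3)->(0,2) | p3:(0,3)->(0,2) | p4:escaped
Step 3: p0:escaped | p1:(5,4)->(5,3) | p2:(0,2)->(0,1)->EXIT | p3:(0,2)->(0,1)->EXIT | p4:escaped

ESCAPED (5,3) ESCAPED ESCAPED ESCAPED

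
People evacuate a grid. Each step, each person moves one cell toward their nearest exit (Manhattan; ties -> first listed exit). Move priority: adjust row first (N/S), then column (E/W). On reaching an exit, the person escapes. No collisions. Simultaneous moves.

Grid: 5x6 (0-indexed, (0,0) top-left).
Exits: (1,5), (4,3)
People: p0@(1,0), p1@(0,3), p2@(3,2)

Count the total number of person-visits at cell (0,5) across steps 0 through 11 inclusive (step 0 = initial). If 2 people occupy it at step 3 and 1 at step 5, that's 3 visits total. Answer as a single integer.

Step 0: p0@(1,0) p1@(0,3) p2@(3,2) -> at (0,5): 0 [-], cum=0
Step 1: p0@(1,1) p1@(1,3) p2@(4,2) -> at (0,5): 0 [-], cum=0
Step 2: p0@(1,2) p1@(1,4) p2@ESC -> at (0,5): 0 [-], cum=0
Step 3: p0@(1,3) p1@ESC p2@ESC -> at (0,5): 0 [-], cum=0
Step 4: p0@(1,4) p1@ESC p2@ESC -> at (0,5): 0 [-], cum=0
Step 5: p0@ESC p1@ESC p2@ESC -> at (0,5): 0 [-], cum=0
Total visits = 0

Answer: 0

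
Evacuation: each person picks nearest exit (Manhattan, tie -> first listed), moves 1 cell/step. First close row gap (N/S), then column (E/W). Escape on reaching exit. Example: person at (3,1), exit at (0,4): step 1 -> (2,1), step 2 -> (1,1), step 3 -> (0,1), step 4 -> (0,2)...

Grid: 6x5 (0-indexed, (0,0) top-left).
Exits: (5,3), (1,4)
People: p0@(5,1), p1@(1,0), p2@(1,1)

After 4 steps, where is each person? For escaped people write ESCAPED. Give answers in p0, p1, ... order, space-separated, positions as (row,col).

Step 1: p0:(5,1)->(5,2) | p1:(1,0)->(1,1) | p2:(1,1)->(1,2)
Step 2: p0:(5,2)->(5,3)->EXIT | p1:(1,1)->(1,2) | p2:(1,2)->(1,3)
Step 3: p0:escaped | p1:(1,2)->(1,3) | p2:(1,3)->(1,4)->EXIT
Step 4: p0:escaped | p1:(1,3)->(1,4)->EXIT | p2:escaped

ESCAPED ESCAPED ESCAPED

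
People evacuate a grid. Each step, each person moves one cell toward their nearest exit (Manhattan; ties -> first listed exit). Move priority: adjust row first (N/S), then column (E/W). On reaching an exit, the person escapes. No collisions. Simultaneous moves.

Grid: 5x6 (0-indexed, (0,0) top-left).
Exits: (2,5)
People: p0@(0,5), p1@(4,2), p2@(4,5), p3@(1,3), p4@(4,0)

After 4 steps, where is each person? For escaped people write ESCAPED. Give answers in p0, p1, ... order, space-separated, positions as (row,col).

Step 1: p0:(0,5)->(1,5) | p1:(4,2)->(3,2) | p2:(4,5)->(3,5) | p3:(1,3)->(2,3) | p4:(4,0)->(3,0)
Step 2: p0:(1,5)->(2,5)->EXIT | p1:(3,2)->(2,2) | p2:(3,5)->(2,5)->EXIT | p3:(2,3)->(2,4) | p4:(3,0)->(2,0)
Step 3: p0:escaped | p1:(2,2)->(2,3) | p2:escaped | p3:(2,4)->(2,5)->EXIT | p4:(2,0)->(2,1)
Step 4: p0:escaped | p1:(2,3)->(2,4) | p2:escaped | p3:escaped | p4:(2,1)->(2,2)

ESCAPED (2,4) ESCAPED ESCAPED (2,2)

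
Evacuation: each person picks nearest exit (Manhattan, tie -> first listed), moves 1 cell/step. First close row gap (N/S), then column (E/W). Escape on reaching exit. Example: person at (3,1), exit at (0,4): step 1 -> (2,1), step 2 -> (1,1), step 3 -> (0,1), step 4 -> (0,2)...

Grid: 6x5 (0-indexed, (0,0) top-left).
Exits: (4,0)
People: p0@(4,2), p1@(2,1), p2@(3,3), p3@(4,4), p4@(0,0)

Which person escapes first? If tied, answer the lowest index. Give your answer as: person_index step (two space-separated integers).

Step 1: p0:(4,2)->(4,1) | p1:(2,1)->(3,1) | p2:(3,3)->(4,3) | p3:(4,4)->(4,3) | p4:(0,0)->(1,0)
Step 2: p0:(4,1)->(4,0)->EXIT | p1:(3,1)->(4,1) | p2:(4,3)->(4,2) | p3:(4,3)->(4,2) | p4:(1,0)->(2,0)
Step 3: p0:escaped | p1:(4,1)->(4,0)->EXIT | p2:(4,2)->(4,1) | p3:(4,2)->(4,1) | p4:(2,0)->(3,0)
Step 4: p0:escaped | p1:escaped | p2:(4,1)->(4,0)->EXIT | p3:(4,1)->(4,0)->EXIT | p4:(3,0)->(4,0)->EXIT
Exit steps: [2, 3, 4, 4, 4]
First to escape: p0 at step 2

Answer: 0 2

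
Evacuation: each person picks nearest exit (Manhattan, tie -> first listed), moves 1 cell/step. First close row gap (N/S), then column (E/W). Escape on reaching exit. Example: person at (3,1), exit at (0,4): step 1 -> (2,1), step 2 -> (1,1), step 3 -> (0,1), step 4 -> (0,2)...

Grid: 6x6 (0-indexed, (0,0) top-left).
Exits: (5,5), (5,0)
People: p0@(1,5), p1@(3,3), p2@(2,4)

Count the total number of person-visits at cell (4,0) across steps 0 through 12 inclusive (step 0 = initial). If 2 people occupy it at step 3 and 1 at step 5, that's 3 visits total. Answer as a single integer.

Answer: 0

Derivation:
Step 0: p0@(1,5) p1@(3,3) p2@(2,4) -> at (4,0): 0 [-], cum=0
Step 1: p0@(2,5) p1@(4,3) p2@(3,4) -> at (4,0): 0 [-], cum=0
Step 2: p0@(3,5) p1@(5,3) p2@(4,4) -> at (4,0): 0 [-], cum=0
Step 3: p0@(4,5) p1@(5,4) p2@(5,4) -> at (4,0): 0 [-], cum=0
Step 4: p0@ESC p1@ESC p2@ESC -> at (4,0): 0 [-], cum=0
Total visits = 0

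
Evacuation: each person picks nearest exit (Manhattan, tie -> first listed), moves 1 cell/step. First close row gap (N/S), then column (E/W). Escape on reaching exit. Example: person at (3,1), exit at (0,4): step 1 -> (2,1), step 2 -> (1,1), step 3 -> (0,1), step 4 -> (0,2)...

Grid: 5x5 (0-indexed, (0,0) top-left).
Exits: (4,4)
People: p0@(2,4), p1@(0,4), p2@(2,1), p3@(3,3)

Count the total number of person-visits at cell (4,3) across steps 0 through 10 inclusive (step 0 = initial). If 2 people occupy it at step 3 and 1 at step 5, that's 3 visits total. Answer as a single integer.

Answer: 2

Derivation:
Step 0: p0@(2,4) p1@(0,4) p2@(2,1) p3@(3,3) -> at (4,3): 0 [-], cum=0
Step 1: p0@(3,4) p1@(1,4) p2@(3,1) p3@(4,3) -> at (4,3): 1 [p3], cum=1
Step 2: p0@ESC p1@(2,4) p2@(4,1) p3@ESC -> at (4,3): 0 [-], cum=1
Step 3: p0@ESC p1@(3,4) p2@(4,2) p3@ESC -> at (4,3): 0 [-], cum=1
Step 4: p0@ESC p1@ESC p2@(4,3) p3@ESC -> at (4,3): 1 [p2], cum=2
Step 5: p0@ESC p1@ESC p2@ESC p3@ESC -> at (4,3): 0 [-], cum=2
Total visits = 2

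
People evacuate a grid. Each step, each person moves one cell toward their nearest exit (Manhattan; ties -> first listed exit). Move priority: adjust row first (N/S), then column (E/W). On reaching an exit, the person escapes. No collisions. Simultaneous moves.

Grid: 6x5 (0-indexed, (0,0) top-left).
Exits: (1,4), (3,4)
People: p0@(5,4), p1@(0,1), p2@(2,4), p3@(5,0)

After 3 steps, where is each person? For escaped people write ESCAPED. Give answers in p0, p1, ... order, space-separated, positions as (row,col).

Step 1: p0:(5,4)->(4,4) | p1:(0,1)->(1,1) | p2:(2,4)->(1,4)->EXIT | p3:(5,0)->(4,0)
Step 2: p0:(4,4)->(3,4)->EXIT | p1:(1,1)->(1,2) | p2:escaped | p3:(4,0)->(3,0)
Step 3: p0:escaped | p1:(1,2)->(1,3) | p2:escaped | p3:(3,0)->(3,1)

ESCAPED (1,3) ESCAPED (3,1)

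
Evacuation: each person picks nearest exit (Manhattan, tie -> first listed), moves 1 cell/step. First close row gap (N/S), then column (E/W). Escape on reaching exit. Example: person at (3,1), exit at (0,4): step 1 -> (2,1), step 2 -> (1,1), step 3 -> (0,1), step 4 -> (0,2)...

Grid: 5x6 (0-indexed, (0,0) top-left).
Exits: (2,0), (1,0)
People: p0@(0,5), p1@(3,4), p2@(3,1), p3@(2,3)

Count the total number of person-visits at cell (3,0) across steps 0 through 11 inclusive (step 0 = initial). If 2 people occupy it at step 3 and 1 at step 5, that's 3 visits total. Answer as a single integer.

Answer: 0

Derivation:
Step 0: p0@(0,5) p1@(3,4) p2@(3,1) p3@(2,3) -> at (3,0): 0 [-], cum=0
Step 1: p0@(1,5) p1@(2,4) p2@(2,1) p3@(2,2) -> at (3,0): 0 [-], cum=0
Step 2: p0@(1,4) p1@(2,3) p2@ESC p3@(2,1) -> at (3,0): 0 [-], cum=0
Step 3: p0@(1,3) p1@(2,2) p2@ESC p3@ESC -> at (3,0): 0 [-], cum=0
Step 4: p0@(1,2) p1@(2,1) p2@ESC p3@ESC -> at (3,0): 0 [-], cum=0
Step 5: p0@(1,1) p1@ESC p2@ESC p3@ESC -> at (3,0): 0 [-], cum=0
Step 6: p0@ESC p1@ESC p2@ESC p3@ESC -> at (3,0): 0 [-], cum=0
Total visits = 0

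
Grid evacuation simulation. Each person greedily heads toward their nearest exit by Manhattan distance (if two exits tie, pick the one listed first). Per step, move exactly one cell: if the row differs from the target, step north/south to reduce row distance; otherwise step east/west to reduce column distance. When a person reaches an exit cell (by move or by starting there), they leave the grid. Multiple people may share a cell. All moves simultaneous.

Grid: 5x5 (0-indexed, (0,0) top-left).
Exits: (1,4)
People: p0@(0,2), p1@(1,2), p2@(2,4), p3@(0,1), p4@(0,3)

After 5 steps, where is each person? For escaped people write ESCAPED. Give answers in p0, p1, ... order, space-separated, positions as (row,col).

Step 1: p0:(0,2)->(1,2) | p1:(1,2)->(1,3) | p2:(2,4)->(1,4)->EXIT | p3:(0,1)->(1,1) | p4:(0,3)->(1,3)
Step 2: p0:(1,2)->(1,3) | p1:(1,3)->(1,4)->EXIT | p2:escaped | p3:(1,1)->(1,2) | p4:(1,3)->(1,4)->EXIT
Step 3: p0:(1,3)->(1,4)->EXIT | p1:escaped | p2:escaped | p3:(1,2)->(1,3) | p4:escaped
Step 4: p0:escaped | p1:escaped | p2:escaped | p3:(1,3)->(1,4)->EXIT | p4:escaped

ESCAPED ESCAPED ESCAPED ESCAPED ESCAPED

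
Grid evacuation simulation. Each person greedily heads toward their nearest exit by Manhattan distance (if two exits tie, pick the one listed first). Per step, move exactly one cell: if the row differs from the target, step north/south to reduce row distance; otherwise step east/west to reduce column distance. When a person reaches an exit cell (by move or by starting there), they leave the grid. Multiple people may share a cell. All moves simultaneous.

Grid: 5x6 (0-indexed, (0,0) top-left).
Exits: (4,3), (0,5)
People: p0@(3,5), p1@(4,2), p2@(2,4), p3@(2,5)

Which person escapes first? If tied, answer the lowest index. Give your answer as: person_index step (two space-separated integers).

Answer: 1 1

Derivation:
Step 1: p0:(3,5)->(4,5) | p1:(4,2)->(4,3)->EXIT | p2:(2,4)->(3,4) | p3:(2,5)->(1,5)
Step 2: p0:(4,5)->(4,4) | p1:escaped | p2:(3,4)->(4,4) | p3:(1,5)->(0,5)->EXIT
Step 3: p0:(4,4)->(4,3)->EXIT | p1:escaped | p2:(4,4)->(4,3)->EXIT | p3:escaped
Exit steps: [3, 1, 3, 2]
First to escape: p1 at step 1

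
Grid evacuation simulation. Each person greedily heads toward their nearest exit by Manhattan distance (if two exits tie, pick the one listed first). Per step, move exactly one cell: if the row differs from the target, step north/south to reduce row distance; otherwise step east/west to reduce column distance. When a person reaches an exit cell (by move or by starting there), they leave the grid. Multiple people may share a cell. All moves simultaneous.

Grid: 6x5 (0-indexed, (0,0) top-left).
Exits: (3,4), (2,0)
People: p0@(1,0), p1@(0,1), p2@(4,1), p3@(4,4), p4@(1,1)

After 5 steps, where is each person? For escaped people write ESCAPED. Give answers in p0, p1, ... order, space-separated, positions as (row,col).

Step 1: p0:(1,0)->(2,0)->EXIT | p1:(0,1)->(1,1) | p2:(4,1)->(3,1) | p3:(4,4)->(3,4)->EXIT | p4:(1,1)->(2,1)
Step 2: p0:escaped | p1:(1,1)->(2,1) | p2:(3,1)->(2,1) | p3:escaped | p4:(2,1)->(2,0)->EXIT
Step 3: p0:escaped | p1:(2,1)->(2,0)->EXIT | p2:(2,1)->(2,0)->EXIT | p3:escaped | p4:escaped

ESCAPED ESCAPED ESCAPED ESCAPED ESCAPED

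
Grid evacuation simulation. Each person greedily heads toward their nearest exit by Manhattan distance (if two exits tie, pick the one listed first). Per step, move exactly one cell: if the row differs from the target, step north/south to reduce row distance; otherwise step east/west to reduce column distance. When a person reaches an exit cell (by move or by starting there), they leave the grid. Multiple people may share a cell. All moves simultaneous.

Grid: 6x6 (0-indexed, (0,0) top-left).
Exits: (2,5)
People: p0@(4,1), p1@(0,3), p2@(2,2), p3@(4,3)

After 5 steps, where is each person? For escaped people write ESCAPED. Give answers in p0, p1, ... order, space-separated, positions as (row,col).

Step 1: p0:(4,1)->(3,1) | p1:(0,3)->(1,3) | p2:(2,2)->(2,3) | p3:(4,3)->(3,3)
Step 2: p0:(3,1)->(2,1) | p1:(1,3)->(2,3) | p2:(2,3)->(2,4) | p3:(3,3)->(2,3)
Step 3: p0:(2,1)->(2,2) | p1:(2,3)->(2,4) | p2:(2,4)->(2,5)->EXIT | p3:(2,3)->(2,4)
Step 4: p0:(2,2)->(2,3) | p1:(2,4)->(2,5)->EXIT | p2:escaped | p3:(2,4)->(2,5)->EXIT
Step 5: p0:(2,3)->(2,4) | p1:escaped | p2:escaped | p3:escaped

(2,4) ESCAPED ESCAPED ESCAPED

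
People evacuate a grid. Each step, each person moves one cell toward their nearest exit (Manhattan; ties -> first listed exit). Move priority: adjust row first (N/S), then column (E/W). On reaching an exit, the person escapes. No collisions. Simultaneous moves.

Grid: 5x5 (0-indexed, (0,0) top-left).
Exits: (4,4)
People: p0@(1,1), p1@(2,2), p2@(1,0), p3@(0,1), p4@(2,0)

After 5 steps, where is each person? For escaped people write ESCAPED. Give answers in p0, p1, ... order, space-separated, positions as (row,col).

Step 1: p0:(1,1)->(2,1) | p1:(2,2)->(3,2) | p2:(1,0)->(2,0) | p3:(0,1)->(1,1) | p4:(2,0)->(3,0)
Step 2: p0:(2,1)->(3,1) | p1:(3,2)->(4,2) | p2:(2,0)->(3,0) | p3:(1,1)->(2,1) | p4:(3,0)->(4,0)
Step 3: p0:(3,1)->(4,1) | p1:(4,2)->(4,3) | p2:(3,0)->(4,0) | p3:(2,1)->(3,1) | p4:(4,0)->(4,1)
Step 4: p0:(4,1)->(4,2) | p1:(4,3)->(4,4)->EXIT | p2:(4,0)->(4,1) | p3:(3,1)->(4,1) | p4:(4,1)->(4,2)
Step 5: p0:(4,2)->(4,3) | p1:escaped | p2:(4,1)->(4,2) | p3:(4,1)->(4,2) | p4:(4,2)->(4,3)

(4,3) ESCAPED (4,2) (4,2) (4,3)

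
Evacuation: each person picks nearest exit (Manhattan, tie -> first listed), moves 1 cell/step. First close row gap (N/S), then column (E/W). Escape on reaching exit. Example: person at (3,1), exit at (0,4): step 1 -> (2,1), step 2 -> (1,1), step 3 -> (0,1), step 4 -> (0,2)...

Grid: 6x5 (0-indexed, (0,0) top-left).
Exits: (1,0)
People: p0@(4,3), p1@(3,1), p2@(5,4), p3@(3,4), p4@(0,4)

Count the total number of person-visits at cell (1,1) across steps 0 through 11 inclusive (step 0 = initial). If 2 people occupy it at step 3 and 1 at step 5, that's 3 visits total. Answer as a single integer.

Answer: 5

Derivation:
Step 0: p0@(4,3) p1@(3,1) p2@(5,4) p3@(3,4) p4@(0,4) -> at (1,1): 0 [-], cum=0
Step 1: p0@(3,3) p1@(2,1) p2@(4,4) p3@(2,4) p4@(1,4) -> at (1,1): 0 [-], cum=0
Step 2: p0@(2,3) p1@(1,1) p2@(3,4) p3@(1,4) p4@(1,3) -> at (1,1): 1 [p1], cum=1
Step 3: p0@(1,3) p1@ESC p2@(2,4) p3@(1,3) p4@(1,2) -> at (1,1): 0 [-], cum=1
Step 4: p0@(1,2) p1@ESC p2@(1,4) p3@(1,2) p4@(1,1) -> at (1,1): 1 [p4], cum=2
Step 5: p0@(1,1) p1@ESC p2@(1,3) p3@(1,1) p4@ESC -> at (1,1): 2 [p0,p3], cum=4
Step 6: p0@ESC p1@ESC p2@(1,2) p3@ESC p4@ESC -> at (1,1): 0 [-], cum=4
Step 7: p0@ESC p1@ESC p2@(1,1) p3@ESC p4@ESC -> at (1,1): 1 [p2], cum=5
Step 8: p0@ESC p1@ESC p2@ESC p3@ESC p4@ESC -> at (1,1): 0 [-], cum=5
Total visits = 5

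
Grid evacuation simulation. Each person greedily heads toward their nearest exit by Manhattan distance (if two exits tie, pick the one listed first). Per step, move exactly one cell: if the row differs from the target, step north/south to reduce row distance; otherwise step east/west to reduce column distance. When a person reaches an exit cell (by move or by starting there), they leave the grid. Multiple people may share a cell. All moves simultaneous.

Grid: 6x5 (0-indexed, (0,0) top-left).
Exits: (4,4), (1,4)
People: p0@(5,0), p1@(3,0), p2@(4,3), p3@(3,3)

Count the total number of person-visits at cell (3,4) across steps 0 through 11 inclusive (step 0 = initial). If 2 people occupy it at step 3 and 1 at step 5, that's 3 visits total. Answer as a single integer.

Step 0: p0@(5,0) p1@(3,0) p2@(4,3) p3@(3,3) -> at (3,4): 0 [-], cum=0
Step 1: p0@(4,0) p1@(4,0) p2@ESC p3@(4,3) -> at (3,4): 0 [-], cum=0
Step 2: p0@(4,1) p1@(4,1) p2@ESC p3@ESC -> at (3,4): 0 [-], cum=0
Step 3: p0@(4,2) p1@(4,2) p2@ESC p3@ESC -> at (3,4): 0 [-], cum=0
Step 4: p0@(4,3) p1@(4,3) p2@ESC p3@ESC -> at (3,4): 0 [-], cum=0
Step 5: p0@ESC p1@ESC p2@ESC p3@ESC -> at (3,4): 0 [-], cum=0
Total visits = 0

Answer: 0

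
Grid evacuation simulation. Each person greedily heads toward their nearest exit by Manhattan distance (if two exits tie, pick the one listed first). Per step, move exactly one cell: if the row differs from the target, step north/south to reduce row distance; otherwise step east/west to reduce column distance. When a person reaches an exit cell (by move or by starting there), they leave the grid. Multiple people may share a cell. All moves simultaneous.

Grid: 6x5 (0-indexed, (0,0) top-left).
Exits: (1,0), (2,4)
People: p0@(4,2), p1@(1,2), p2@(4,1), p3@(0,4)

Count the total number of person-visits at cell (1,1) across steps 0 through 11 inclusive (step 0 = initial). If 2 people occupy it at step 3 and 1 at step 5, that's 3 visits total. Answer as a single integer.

Answer: 2

Derivation:
Step 0: p0@(4,2) p1@(1,2) p2@(4,1) p3@(0,4) -> at (1,1): 0 [-], cum=0
Step 1: p0@(3,2) p1@(1,1) p2@(3,1) p3@(1,4) -> at (1,1): 1 [p1], cum=1
Step 2: p0@(2,2) p1@ESC p2@(2,1) p3@ESC -> at (1,1): 0 [-], cum=1
Step 3: p0@(2,3) p1@ESC p2@(1,1) p3@ESC -> at (1,1): 1 [p2], cum=2
Step 4: p0@ESC p1@ESC p2@ESC p3@ESC -> at (1,1): 0 [-], cum=2
Total visits = 2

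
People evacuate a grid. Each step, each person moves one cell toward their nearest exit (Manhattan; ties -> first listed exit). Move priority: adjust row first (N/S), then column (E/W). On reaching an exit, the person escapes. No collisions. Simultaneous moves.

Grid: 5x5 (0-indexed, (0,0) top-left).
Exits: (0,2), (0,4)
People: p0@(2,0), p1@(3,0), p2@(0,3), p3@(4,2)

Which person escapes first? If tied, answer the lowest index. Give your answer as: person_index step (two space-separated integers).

Step 1: p0:(2,0)->(1,0) | p1:(3,0)->(2,0) | p2:(0,3)->(0,2)->EXIT | p3:(4,2)->(3,2)
Step 2: p0:(1,0)->(0,0) | p1:(2,0)->(1,0) | p2:escaped | p3:(3,2)->(2,2)
Step 3: p0:(0,0)->(0,1) | p1:(1,0)->(0,0) | p2:escaped | p3:(2,2)->(1,2)
Step 4: p0:(0,1)->(0,2)->EXIT | p1:(0,0)->(0,1) | p2:escaped | p3:(1,2)->(0,2)->EXIT
Step 5: p0:escaped | p1:(0,1)->(0,2)->EXIT | p2:escaped | p3:escaped
Exit steps: [4, 5, 1, 4]
First to escape: p2 at step 1

Answer: 2 1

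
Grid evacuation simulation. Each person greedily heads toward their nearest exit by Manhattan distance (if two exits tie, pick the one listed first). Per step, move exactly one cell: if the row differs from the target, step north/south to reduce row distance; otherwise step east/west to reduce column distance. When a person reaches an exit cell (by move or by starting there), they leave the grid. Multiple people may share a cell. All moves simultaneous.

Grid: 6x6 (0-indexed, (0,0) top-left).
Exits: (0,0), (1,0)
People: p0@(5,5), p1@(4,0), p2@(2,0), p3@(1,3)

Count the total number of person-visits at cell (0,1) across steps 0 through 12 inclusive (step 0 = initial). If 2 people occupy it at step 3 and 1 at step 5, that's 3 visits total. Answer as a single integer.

Step 0: p0@(5,5) p1@(4,0) p2@(2,0) p3@(1,3) -> at (0,1): 0 [-], cum=0
Step 1: p0@(4,5) p1@(3,0) p2@ESC p3@(1,2) -> at (0,1): 0 [-], cum=0
Step 2: p0@(3,5) p1@(2,0) p2@ESC p3@(1,1) -> at (0,1): 0 [-], cum=0
Step 3: p0@(2,5) p1@ESC p2@ESC p3@ESC -> at (0,1): 0 [-], cum=0
Step 4: p0@(1,5) p1@ESC p2@ESC p3@ESC -> at (0,1): 0 [-], cum=0
Step 5: p0@(1,4) p1@ESC p2@ESC p3@ESC -> at (0,1): 0 [-], cum=0
Step 6: p0@(1,3) p1@ESC p2@ESC p3@ESC -> at (0,1): 0 [-], cum=0
Step 7: p0@(1,2) p1@ESC p2@ESC p3@ESC -> at (0,1): 0 [-], cum=0
Step 8: p0@(1,1) p1@ESC p2@ESC p3@ESC -> at (0,1): 0 [-], cum=0
Step 9: p0@ESC p1@ESC p2@ESC p3@ESC -> at (0,1): 0 [-], cum=0
Total visits = 0

Answer: 0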